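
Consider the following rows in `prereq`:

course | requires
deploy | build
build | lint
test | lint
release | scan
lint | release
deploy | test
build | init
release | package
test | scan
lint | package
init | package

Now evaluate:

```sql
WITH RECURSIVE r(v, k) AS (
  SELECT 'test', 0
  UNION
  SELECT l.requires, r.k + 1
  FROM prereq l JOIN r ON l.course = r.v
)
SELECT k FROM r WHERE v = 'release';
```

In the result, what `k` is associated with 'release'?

Base: (test, k=0).
Iteration 1: edges from {test} -> (lint, k=1), (scan, k=1).
Iteration 2: edges from {lint,scan} -> (package, k=2), (release, k=2).
Iteration 3: edges from {package,release} -> (package, k=3), (scan, k=3).
Iteration 4: no outgoing edges from {package,scan}; recursion stops.

2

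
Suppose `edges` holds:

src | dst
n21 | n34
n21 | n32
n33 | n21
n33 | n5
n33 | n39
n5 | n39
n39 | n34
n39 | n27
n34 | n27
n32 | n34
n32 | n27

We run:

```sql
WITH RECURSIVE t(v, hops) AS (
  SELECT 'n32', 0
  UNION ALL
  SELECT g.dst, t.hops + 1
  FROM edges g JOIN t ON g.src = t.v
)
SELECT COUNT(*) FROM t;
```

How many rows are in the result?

4

Base: (n32, hops=0).
Iteration 1: edges from {n32} -> (n27, hops=1), (n34, hops=1).
Iteration 2: edges from {n27,n34} -> (n27, hops=2).
Iteration 3: no outgoing edges from {n27}; recursion stops.
Total rows emitted: 4.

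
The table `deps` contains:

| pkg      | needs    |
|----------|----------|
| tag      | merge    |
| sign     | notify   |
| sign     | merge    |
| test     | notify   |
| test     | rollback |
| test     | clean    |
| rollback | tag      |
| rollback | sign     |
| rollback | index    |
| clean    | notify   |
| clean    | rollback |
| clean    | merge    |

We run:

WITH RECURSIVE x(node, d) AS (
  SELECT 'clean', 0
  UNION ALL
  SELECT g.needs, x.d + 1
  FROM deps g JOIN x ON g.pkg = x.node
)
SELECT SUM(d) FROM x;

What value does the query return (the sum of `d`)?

Base: (clean, d=0).
Iteration 1: edges from {clean} -> (merge, d=1), (notify, d=1), (rollback, d=1).
Iteration 2: edges from {merge,notify,rollback} -> (index, d=2), (sign, d=2), (tag, d=2).
Iteration 3: edges from {index,sign,tag} -> (merge, d=3) x2, (notify, d=3). [UNION ALL keeps all 3 new rows, including repeats]
Iteration 4: no outgoing edges from {merge,notify}; recursion stops.
SUM(d) = 0 + 1 + 1 + 1 + 2 + 2 + 2 + 3 + 3 + 3 = 18.

18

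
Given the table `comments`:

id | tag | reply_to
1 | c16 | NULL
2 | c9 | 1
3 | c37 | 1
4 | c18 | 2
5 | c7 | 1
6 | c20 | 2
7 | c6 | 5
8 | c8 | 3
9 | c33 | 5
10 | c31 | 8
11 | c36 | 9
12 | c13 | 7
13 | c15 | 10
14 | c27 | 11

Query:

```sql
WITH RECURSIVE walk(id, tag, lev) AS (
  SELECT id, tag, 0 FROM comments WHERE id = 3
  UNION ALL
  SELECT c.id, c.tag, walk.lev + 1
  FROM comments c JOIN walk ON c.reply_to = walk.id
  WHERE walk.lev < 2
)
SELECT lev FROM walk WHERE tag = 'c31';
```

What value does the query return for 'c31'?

2

Base: id=3 (c37) at lev 0.
Iteration 1: rows with reply_to in {3} -> c8 (id 8, lev 1).
Iteration 2: rows with reply_to in {8} -> c31 (id 10, lev 2).
Iteration 3: lev < 2 fails for all current rows; recursion stops.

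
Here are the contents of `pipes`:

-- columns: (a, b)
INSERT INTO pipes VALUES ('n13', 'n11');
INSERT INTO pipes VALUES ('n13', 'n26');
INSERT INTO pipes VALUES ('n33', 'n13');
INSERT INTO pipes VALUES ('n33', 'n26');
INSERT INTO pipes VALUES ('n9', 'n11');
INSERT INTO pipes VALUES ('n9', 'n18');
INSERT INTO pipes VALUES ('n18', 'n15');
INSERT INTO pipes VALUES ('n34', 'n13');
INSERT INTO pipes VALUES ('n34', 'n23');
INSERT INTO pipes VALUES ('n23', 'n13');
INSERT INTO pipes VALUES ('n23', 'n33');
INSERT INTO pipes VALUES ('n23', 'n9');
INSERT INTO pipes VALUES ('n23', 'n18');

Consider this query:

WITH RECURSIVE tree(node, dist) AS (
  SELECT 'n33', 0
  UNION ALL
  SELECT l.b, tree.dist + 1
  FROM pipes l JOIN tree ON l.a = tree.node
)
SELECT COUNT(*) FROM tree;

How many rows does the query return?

Base: (n33, dist=0).
Iteration 1: edges from {n33} -> (n13, dist=1), (n26, dist=1).
Iteration 2: edges from {n13,n26} -> (n11, dist=2), (n26, dist=2).
Iteration 3: no outgoing edges from {n11,n26}; recursion stops.
Total rows emitted: 5.

5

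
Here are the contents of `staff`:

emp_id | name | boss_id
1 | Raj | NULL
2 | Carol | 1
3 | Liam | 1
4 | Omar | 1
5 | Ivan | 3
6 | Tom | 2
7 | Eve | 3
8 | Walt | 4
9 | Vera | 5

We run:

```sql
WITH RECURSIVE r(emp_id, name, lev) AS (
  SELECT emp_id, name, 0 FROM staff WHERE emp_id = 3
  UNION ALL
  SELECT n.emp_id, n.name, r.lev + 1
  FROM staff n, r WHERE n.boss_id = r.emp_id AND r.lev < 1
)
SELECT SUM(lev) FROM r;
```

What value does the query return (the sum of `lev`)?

2

Base: emp_id=3 (Liam) at lev 0.
Iteration 1: rows with boss_id in {3} -> Ivan (id 5, lev 1), Eve (id 7, lev 1).
Iteration 2: lev < 1 fails for all current rows; recursion stops.
SUM(lev) = 0 + 1 + 1 = 2.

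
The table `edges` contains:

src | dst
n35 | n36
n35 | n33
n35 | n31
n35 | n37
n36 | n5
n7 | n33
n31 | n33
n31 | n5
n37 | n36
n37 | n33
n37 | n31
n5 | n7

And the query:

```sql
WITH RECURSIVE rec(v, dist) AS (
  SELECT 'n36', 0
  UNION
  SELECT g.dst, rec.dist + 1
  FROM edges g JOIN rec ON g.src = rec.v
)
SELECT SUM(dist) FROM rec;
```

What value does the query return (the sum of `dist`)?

Base: (n36, dist=0).
Iteration 1: edges from {n36} -> (n5, dist=1).
Iteration 2: edges from {n5} -> (n7, dist=2).
Iteration 3: edges from {n7} -> (n33, dist=3).
Iteration 4: no outgoing edges from {n33}; recursion stops.
SUM(dist) = 0 + 1 + 2 + 3 = 6.

6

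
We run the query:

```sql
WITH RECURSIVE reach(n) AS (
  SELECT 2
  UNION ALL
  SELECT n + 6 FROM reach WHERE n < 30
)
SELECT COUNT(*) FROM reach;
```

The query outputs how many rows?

Base: n=2.
Iteration 1: 2 < 30 holds -> n = 2 + 6 = 8.
Iteration 2: 8 < 30 holds -> n = 8 + 6 = 14.
Iteration 3: 14 < 30 holds -> n = 14 + 6 = 20.
Iteration 4: 20 < 30 holds -> n = 20 + 6 = 26.
Iteration 5: 26 < 30 holds -> n = 26 + 6 = 32.
Iteration 6: 32 < 30 fails; recursion stops.
Total rows emitted: 6.

6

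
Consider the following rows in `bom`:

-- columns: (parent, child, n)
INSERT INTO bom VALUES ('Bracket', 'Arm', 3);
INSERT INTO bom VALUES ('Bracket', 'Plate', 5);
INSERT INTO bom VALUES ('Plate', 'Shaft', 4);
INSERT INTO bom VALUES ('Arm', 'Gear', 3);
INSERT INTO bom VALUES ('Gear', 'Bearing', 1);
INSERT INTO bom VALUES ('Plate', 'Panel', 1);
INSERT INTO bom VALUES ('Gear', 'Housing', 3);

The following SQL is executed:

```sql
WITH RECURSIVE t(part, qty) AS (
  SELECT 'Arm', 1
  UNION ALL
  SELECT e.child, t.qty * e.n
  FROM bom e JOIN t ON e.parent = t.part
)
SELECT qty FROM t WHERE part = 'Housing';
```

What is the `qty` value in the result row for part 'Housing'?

Base: (Arm, qty=1).
Iteration 1: components of {Arm} -> Gear = 1*3 = 3.
Iteration 2: components of {Gear} -> Bearing = 3*1 = 3, Housing = 3*3 = 9.
Iteration 3: no further components; recursion stops.

9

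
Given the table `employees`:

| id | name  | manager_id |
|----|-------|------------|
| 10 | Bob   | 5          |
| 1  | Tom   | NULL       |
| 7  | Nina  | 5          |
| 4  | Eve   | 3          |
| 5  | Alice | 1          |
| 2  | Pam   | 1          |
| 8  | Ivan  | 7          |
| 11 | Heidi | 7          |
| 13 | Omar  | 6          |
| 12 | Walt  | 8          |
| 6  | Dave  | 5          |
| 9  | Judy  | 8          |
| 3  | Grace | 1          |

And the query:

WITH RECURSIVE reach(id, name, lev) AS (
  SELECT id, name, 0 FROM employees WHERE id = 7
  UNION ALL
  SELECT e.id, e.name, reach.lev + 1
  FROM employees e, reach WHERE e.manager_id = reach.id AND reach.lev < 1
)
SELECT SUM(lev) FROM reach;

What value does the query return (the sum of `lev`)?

Base: id=7 (Nina) at lev 0.
Iteration 1: rows with manager_id in {7} -> Ivan (id 8, lev 1), Heidi (id 11, lev 1).
Iteration 2: lev < 1 fails for all current rows; recursion stops.
SUM(lev) = 0 + 1 + 1 = 2.

2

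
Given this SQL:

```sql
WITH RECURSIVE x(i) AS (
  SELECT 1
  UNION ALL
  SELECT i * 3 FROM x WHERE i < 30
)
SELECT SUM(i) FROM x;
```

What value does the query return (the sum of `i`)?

121

Base: i=1.
Iteration 1: 1 < 30 holds -> i = 1 * 3 = 3.
Iteration 2: 3 < 30 holds -> i = 3 * 3 = 9.
Iteration 3: 9 < 30 holds -> i = 9 * 3 = 27.
Iteration 4: 27 < 30 holds -> i = 27 * 3 = 81.
Iteration 5: 81 < 30 fails; recursion stops.
SUM(i) = 1 + 3 + 9 + 27 + 81 = 121.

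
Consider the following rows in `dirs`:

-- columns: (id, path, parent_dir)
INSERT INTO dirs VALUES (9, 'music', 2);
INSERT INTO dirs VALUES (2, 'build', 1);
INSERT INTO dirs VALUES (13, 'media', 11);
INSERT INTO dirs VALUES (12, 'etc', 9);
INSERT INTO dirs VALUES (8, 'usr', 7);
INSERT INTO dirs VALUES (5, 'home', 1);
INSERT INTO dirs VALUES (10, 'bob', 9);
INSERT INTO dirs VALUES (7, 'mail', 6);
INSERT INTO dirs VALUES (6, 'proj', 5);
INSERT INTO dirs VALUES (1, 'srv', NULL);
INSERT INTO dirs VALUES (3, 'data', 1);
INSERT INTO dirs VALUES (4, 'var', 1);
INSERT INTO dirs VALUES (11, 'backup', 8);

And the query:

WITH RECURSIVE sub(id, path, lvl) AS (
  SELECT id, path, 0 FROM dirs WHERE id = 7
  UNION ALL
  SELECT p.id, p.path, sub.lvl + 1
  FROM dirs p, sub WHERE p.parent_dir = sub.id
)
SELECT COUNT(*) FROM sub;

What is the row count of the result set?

4

Base: id=7 (mail) at lvl 0.
Iteration 1: rows with parent_dir in {7} -> usr (id 8, lvl 1).
Iteration 2: rows with parent_dir in {8} -> backup (id 11, lvl 2).
Iteration 3: rows with parent_dir in {11} -> media (id 13, lvl 3).
Iteration 4: no rows with parent_dir in {13}; recursion stops.
Total rows emitted: 4.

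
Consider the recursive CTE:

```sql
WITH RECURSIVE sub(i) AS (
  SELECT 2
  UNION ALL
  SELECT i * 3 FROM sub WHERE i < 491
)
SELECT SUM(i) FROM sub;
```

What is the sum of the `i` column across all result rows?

2186

Base: i=2.
Iteration 1: 2 < 491 holds -> i = 2 * 3 = 6.
Iteration 2: 6 < 491 holds -> i = 6 * 3 = 18.
Iteration 3: 18 < 491 holds -> i = 18 * 3 = 54.
Iteration 4: 54 < 491 holds -> i = 54 * 3 = 162.
Iteration 5: 162 < 491 holds -> i = 162 * 3 = 486.
Iteration 6: 486 < 491 holds -> i = 486 * 3 = 1458.
Iteration 7: 1458 < 491 fails; recursion stops.
SUM(i) = 2 + 6 + 18 + 54 + 162 + 486 + 1458 = 2186.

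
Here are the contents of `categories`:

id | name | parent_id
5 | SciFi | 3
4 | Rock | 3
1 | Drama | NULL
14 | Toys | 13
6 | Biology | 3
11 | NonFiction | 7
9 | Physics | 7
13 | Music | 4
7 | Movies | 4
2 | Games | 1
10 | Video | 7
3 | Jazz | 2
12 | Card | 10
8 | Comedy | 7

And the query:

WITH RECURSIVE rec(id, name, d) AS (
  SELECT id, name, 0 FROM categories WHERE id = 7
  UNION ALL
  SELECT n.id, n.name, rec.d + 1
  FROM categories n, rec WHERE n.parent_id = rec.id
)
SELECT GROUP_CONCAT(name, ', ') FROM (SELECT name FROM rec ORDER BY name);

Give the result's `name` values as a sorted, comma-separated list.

Base: id=7 (Movies) at d 0.
Iteration 1: rows with parent_id in {7} -> Comedy (id 8, d 1), Physics (id 9, d 1), Video (id 10, d 1), NonFiction (id 11, d 1).
Iteration 2: rows with parent_id in {8,9,10,11} -> Card (id 12, d 2).
Iteration 3: no rows with parent_id in {12}; recursion stops.

Card, Comedy, Movies, NonFiction, Physics, Video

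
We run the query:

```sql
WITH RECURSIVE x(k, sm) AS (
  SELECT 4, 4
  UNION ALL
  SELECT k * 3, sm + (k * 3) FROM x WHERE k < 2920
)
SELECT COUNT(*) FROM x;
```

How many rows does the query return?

Base: k=4, sm=4.
Iteration 1: 4 < 2920 holds -> k = 4 * 3 = 12, sm = 4 + 12 = 16.
Iteration 2: 12 < 2920 holds -> k = 12 * 3 = 36, sm = 16 + 36 = 52.
Iteration 3: 36 < 2920 holds -> k = 36 * 3 = 108, sm = 52 + 108 = 160.
Iteration 4: 108 < 2920 holds -> k = 108 * 3 = 324, sm = 160 + 324 = 484.
Iteration 5: 324 < 2920 holds -> k = 324 * 3 = 972, sm = 484 + 972 = 1456.
Iteration 6: 972 < 2920 holds -> k = 972 * 3 = 2916, sm = 1456 + 2916 = 4372.
Iteration 7: 2916 < 2920 holds -> k = 2916 * 3 = 8748, sm = 4372 + 8748 = 13120.
Iteration 8: 8748 < 2920 fails; recursion stops.
Total rows emitted: 8.

8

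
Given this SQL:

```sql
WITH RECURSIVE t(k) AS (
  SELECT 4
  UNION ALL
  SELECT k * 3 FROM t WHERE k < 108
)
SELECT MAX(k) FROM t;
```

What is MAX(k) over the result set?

Base: k=4.
Iteration 1: 4 < 108 holds -> k = 4 * 3 = 12.
Iteration 2: 12 < 108 holds -> k = 12 * 3 = 36.
Iteration 3: 36 < 108 holds -> k = 36 * 3 = 108.
Iteration 4: 108 < 108 fails; recursion stops.
k values: 4, 12, 36, 108; the maximum is 108.

108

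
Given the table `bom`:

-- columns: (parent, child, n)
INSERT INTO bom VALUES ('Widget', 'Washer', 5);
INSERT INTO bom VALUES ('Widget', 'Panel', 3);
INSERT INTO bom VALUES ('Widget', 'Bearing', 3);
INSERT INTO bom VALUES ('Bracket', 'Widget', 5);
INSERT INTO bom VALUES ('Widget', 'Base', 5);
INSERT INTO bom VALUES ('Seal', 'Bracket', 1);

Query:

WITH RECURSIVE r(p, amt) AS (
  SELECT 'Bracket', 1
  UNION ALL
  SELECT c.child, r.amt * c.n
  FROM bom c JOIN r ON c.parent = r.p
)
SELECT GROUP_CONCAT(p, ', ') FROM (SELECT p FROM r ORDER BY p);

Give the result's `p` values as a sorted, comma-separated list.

Base: (Bracket, amt=1).
Iteration 1: components of {Bracket} -> Widget = 1*5 = 5.
Iteration 2: components of {Widget} -> Base = 5*5 = 25, Bearing = 5*3 = 15, Panel = 5*3 = 15, Washer = 5*5 = 25.
Iteration 3: no further components; recursion stops.

Base, Bearing, Bracket, Panel, Washer, Widget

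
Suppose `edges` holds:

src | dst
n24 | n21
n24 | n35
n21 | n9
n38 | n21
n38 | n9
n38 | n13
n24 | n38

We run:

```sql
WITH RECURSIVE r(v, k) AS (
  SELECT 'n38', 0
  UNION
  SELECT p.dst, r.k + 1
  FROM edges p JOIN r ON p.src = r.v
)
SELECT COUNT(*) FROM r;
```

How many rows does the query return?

5

Base: (n38, k=0).
Iteration 1: edges from {n38} -> (n13, k=1), (n21, k=1), (n9, k=1).
Iteration 2: edges from {n13,n21,n9} -> (n9, k=2).
Iteration 3: no outgoing edges from {n9}; recursion stops.
Total rows emitted: 5.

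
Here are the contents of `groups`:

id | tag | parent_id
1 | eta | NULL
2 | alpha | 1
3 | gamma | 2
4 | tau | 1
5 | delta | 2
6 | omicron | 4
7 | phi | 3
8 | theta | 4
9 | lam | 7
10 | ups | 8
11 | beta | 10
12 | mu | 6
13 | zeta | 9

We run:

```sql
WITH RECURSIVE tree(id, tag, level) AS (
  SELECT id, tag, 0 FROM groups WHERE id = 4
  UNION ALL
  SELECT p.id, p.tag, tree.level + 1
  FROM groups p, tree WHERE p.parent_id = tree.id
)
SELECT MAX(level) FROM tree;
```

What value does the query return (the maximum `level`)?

Base: id=4 (tau) at level 0.
Iteration 1: rows with parent_id in {4} -> omicron (id 6, level 1), theta (id 8, level 1).
Iteration 2: rows with parent_id in {6,8} -> ups (id 10, level 2), mu (id 12, level 2).
Iteration 3: rows with parent_id in {10,12} -> beta (id 11, level 3).
Iteration 4: no rows with parent_id in {11}; recursion stops.
level values: 0, 1, 1, 2, 2, 3; the maximum is 3.

3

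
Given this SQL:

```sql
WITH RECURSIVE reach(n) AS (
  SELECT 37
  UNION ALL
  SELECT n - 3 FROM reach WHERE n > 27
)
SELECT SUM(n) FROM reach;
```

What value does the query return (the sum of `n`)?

Base: n=37.
Iteration 1: 37 > 27 holds -> n = 37 - 3 = 34.
Iteration 2: 34 > 27 holds -> n = 34 - 3 = 31.
Iteration 3: 31 > 27 holds -> n = 31 - 3 = 28.
Iteration 4: 28 > 27 holds -> n = 28 - 3 = 25.
Iteration 5: 25 > 27 fails; recursion stops.
SUM(n) = 37 + 34 + 31 + 28 + 25 = 155.

155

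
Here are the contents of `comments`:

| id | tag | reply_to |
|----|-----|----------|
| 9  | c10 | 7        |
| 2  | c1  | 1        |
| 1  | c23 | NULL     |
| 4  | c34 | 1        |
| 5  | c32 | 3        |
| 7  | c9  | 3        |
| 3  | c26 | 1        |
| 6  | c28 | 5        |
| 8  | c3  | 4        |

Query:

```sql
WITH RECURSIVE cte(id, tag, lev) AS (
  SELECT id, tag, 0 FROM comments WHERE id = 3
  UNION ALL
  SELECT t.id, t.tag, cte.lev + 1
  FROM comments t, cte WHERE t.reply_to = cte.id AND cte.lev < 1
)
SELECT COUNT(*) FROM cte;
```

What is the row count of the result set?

3

Base: id=3 (c26) at lev 0.
Iteration 1: rows with reply_to in {3} -> c32 (id 5, lev 1), c9 (id 7, lev 1).
Iteration 2: lev < 1 fails for all current rows; recursion stops.
Total rows emitted: 3.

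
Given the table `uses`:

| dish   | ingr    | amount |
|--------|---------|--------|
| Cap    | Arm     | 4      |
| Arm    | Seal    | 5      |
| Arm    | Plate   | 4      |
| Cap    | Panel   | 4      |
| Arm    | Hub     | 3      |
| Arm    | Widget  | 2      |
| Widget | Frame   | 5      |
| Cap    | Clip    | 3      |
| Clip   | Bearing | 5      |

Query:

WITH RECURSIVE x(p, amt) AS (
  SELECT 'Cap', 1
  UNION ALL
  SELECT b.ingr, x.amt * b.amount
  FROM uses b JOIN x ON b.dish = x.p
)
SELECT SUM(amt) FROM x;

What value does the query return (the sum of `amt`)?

Base: (Cap, amt=1).
Iteration 1: components of {Cap} -> Arm = 1*4 = 4, Clip = 1*3 = 3, Panel = 1*4 = 4.
Iteration 2: components of {Arm,Clip,Panel} -> Bearing = 3*5 = 15, Hub = 4*3 = 12, Plate = 4*4 = 16, Seal = 4*5 = 20, Widget = 4*2 = 8.
Iteration 3: components of {Bearing,Hub,Plate,Seal,Widget} -> Frame = 8*5 = 40.
Iteration 4: no further components; recursion stops.
SUM(amt) = 1 + 4 + 4 + 3 + 20 + 16 + 12 + 8 + 15 + 40 = 123.

123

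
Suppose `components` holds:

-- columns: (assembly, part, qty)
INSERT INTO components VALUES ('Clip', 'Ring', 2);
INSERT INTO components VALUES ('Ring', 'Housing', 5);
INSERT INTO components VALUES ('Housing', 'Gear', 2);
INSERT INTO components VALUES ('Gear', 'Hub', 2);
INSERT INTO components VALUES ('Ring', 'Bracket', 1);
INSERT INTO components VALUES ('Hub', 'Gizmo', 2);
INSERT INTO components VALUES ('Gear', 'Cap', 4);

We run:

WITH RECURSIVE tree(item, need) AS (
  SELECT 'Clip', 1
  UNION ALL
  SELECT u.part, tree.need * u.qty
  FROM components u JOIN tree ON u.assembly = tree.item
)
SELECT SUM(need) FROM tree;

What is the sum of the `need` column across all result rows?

Base: (Clip, need=1).
Iteration 1: components of {Clip} -> Ring = 1*2 = 2.
Iteration 2: components of {Ring} -> Bracket = 2*1 = 2, Housing = 2*5 = 10.
Iteration 3: components of {Bracket,Housing} -> Gear = 10*2 = 20.
Iteration 4: components of {Gear} -> Cap = 20*4 = 80, Hub = 20*2 = 40.
Iteration 5: components of {Cap,Hub} -> Gizmo = 40*2 = 80.
Iteration 6: no further components; recursion stops.
SUM(need) = 1 + 2 + 10 + 2 + 20 + 40 + 80 + 80 = 235.

235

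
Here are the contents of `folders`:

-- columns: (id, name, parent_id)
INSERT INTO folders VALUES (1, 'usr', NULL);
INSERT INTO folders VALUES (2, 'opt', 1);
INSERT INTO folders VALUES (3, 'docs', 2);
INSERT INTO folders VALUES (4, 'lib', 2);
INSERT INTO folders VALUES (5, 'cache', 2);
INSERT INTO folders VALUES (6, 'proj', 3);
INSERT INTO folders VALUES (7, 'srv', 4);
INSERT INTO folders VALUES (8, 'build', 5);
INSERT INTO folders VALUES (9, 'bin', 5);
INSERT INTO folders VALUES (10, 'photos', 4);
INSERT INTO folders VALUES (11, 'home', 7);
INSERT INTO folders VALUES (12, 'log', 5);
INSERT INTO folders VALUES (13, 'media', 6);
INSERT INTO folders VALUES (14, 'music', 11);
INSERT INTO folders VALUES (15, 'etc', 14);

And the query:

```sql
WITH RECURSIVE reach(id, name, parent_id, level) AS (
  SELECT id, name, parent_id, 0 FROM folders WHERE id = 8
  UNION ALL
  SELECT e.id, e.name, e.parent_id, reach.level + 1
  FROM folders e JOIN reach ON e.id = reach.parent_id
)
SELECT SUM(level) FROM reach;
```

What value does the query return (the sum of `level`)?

Base: id=8 (build), parent_id=5, level 0.
Iteration 1: join on id=5 -> cache (id 5, parent_id=2, level 1).
Iteration 2: join on id=2 -> opt (id 2, parent_id=1, level 2).
Iteration 3: join on id=1 -> usr (id 1, parent_id=NULL, level 3).
Iteration 4: parent_id is NULL; no match; recursion stops.
SUM(level) = 0 + 1 + 2 + 3 = 6.

6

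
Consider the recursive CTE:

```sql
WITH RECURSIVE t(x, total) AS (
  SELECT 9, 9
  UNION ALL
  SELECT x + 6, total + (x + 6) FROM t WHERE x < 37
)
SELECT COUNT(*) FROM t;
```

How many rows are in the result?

Base: x=9, total=9.
Iteration 1: 9 < 37 holds -> x = 9 + 6 = 15, total = 9 + 15 = 24.
Iteration 2: 15 < 37 holds -> x = 15 + 6 = 21, total = 24 + 21 = 45.
Iteration 3: 21 < 37 holds -> x = 21 + 6 = 27, total = 45 + 27 = 72.
Iteration 4: 27 < 37 holds -> x = 27 + 6 = 33, total = 72 + 33 = 105.
Iteration 5: 33 < 37 holds -> x = 33 + 6 = 39, total = 105 + 39 = 144.
Iteration 6: 39 < 37 fails; recursion stops.
Total rows emitted: 6.

6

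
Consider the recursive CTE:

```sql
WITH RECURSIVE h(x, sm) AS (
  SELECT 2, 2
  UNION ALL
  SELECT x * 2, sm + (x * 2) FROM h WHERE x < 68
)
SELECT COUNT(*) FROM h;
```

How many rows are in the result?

Base: x=2, sm=2.
Iteration 1: 2 < 68 holds -> x = 2 * 2 = 4, sm = 2 + 4 = 6.
Iteration 2: 4 < 68 holds -> x = 4 * 2 = 8, sm = 6 + 8 = 14.
Iteration 3: 8 < 68 holds -> x = 8 * 2 = 16, sm = 14 + 16 = 30.
Iteration 4: 16 < 68 holds -> x = 16 * 2 = 32, sm = 30 + 32 = 62.
Iteration 5: 32 < 68 holds -> x = 32 * 2 = 64, sm = 62 + 64 = 126.
Iteration 6: 64 < 68 holds -> x = 64 * 2 = 128, sm = 126 + 128 = 254.
Iteration 7: 128 < 68 fails; recursion stops.
Total rows emitted: 7.

7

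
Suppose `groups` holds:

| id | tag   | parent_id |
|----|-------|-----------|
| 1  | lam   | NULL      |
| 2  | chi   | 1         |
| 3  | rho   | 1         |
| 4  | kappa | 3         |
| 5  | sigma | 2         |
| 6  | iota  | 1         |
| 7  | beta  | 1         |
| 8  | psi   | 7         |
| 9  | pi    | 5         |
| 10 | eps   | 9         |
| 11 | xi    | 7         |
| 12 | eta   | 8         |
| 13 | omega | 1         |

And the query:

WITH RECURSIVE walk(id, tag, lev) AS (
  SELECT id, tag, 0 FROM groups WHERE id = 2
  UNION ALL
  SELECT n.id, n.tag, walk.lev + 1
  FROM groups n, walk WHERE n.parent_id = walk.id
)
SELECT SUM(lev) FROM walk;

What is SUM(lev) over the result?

Base: id=2 (chi) at lev 0.
Iteration 1: rows with parent_id in {2} -> sigma (id 5, lev 1).
Iteration 2: rows with parent_id in {5} -> pi (id 9, lev 2).
Iteration 3: rows with parent_id in {9} -> eps (id 10, lev 3).
Iteration 4: no rows with parent_id in {10}; recursion stops.
SUM(lev) = 0 + 1 + 2 + 3 = 6.

6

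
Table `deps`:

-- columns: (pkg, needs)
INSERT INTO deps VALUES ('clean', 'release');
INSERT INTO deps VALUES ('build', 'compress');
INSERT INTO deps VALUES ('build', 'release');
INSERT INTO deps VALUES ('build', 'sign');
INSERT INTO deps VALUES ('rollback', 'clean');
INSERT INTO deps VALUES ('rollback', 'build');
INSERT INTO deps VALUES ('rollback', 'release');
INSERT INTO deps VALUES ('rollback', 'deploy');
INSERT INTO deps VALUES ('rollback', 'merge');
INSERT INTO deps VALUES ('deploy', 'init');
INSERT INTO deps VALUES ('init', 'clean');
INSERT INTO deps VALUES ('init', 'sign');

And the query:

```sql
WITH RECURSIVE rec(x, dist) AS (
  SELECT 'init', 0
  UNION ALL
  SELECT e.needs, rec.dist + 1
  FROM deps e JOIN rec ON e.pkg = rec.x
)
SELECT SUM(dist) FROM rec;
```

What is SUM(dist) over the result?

Base: (init, dist=0).
Iteration 1: edges from {init} -> (clean, dist=1), (sign, dist=1).
Iteration 2: edges from {clean,sign} -> (release, dist=2).
Iteration 3: no outgoing edges from {release}; recursion stops.
SUM(dist) = 0 + 1 + 1 + 2 = 4.

4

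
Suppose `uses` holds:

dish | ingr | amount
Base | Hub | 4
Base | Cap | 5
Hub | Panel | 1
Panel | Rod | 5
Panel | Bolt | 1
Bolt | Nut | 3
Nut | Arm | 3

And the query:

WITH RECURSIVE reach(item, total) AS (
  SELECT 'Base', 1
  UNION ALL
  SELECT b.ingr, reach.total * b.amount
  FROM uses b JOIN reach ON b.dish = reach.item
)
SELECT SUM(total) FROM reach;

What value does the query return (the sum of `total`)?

86

Base: (Base, total=1).
Iteration 1: components of {Base} -> Cap = 1*5 = 5, Hub = 1*4 = 4.
Iteration 2: components of {Cap,Hub} -> Panel = 4*1 = 4.
Iteration 3: components of {Panel} -> Bolt = 4*1 = 4, Rod = 4*5 = 20.
Iteration 4: components of {Bolt,Rod} -> Nut = 4*3 = 12.
Iteration 5: components of {Nut} -> Arm = 12*3 = 36.
Iteration 6: no further components; recursion stops.
SUM(total) = 1 + 4 + 5 + 4 + 20 + 4 + 12 + 36 = 86.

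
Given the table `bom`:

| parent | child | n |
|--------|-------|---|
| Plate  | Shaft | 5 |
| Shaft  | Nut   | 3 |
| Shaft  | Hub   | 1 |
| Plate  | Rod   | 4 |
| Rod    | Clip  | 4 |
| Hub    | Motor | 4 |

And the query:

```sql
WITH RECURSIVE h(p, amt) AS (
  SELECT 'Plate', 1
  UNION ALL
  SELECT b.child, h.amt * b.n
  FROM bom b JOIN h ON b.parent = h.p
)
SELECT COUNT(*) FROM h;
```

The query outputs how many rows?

7

Base: (Plate, amt=1).
Iteration 1: components of {Plate} -> Rod = 1*4 = 4, Shaft = 1*5 = 5.
Iteration 2: components of {Rod,Shaft} -> Clip = 4*4 = 16, Hub = 5*1 = 5, Nut = 5*3 = 15.
Iteration 3: components of {Clip,Hub,Nut} -> Motor = 5*4 = 20.
Iteration 4: no further components; recursion stops.
Total rows emitted: 7.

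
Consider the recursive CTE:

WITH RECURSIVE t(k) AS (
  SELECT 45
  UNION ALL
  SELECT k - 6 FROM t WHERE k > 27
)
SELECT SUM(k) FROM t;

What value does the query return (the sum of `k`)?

Base: k=45.
Iteration 1: 45 > 27 holds -> k = 45 - 6 = 39.
Iteration 2: 39 > 27 holds -> k = 39 - 6 = 33.
Iteration 3: 33 > 27 holds -> k = 33 - 6 = 27.
Iteration 4: 27 > 27 fails; recursion stops.
SUM(k) = 45 + 39 + 33 + 27 = 144.

144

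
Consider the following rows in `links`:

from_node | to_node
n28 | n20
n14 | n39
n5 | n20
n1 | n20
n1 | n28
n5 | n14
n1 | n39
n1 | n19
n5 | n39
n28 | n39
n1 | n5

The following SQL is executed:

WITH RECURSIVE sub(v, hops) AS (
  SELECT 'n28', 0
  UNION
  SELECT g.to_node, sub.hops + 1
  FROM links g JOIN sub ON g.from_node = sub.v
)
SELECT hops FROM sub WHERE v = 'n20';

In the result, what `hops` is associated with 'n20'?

Base: (n28, hops=0).
Iteration 1: edges from {n28} -> (n20, hops=1), (n39, hops=1).
Iteration 2: no outgoing edges from {n20,n39}; recursion stops.

1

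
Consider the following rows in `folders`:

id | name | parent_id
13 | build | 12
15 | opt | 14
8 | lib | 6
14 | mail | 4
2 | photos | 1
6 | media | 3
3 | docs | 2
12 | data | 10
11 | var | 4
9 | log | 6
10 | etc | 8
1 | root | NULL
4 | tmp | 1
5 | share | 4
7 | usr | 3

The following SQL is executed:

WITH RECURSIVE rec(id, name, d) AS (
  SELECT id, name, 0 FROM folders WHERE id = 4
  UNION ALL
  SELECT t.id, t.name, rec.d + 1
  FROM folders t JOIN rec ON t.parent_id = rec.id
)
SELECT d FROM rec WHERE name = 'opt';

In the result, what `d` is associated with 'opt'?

2

Base: id=4 (tmp) at d 0.
Iteration 1: rows with parent_id in {4} -> share (id 5, d 1), var (id 11, d 1), mail (id 14, d 1).
Iteration 2: rows with parent_id in {5,11,14} -> opt (id 15, d 2).
Iteration 3: no rows with parent_id in {15}; recursion stops.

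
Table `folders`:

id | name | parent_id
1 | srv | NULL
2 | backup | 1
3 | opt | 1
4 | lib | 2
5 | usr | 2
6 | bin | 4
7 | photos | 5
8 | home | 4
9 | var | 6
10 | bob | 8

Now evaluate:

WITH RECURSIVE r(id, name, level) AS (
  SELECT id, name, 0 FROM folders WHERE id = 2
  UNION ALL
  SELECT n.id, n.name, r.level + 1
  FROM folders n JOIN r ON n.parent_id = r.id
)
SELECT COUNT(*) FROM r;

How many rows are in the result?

8

Base: id=2 (backup) at level 0.
Iteration 1: rows with parent_id in {2} -> lib (id 4, level 1), usr (id 5, level 1).
Iteration 2: rows with parent_id in {4,5} -> bin (id 6, level 2), photos (id 7, level 2), home (id 8, level 2).
Iteration 3: rows with parent_id in {6,7,8} -> var (id 9, level 3), bob (id 10, level 3).
Iteration 4: no rows with parent_id in {9,10}; recursion stops.
Total rows emitted: 8.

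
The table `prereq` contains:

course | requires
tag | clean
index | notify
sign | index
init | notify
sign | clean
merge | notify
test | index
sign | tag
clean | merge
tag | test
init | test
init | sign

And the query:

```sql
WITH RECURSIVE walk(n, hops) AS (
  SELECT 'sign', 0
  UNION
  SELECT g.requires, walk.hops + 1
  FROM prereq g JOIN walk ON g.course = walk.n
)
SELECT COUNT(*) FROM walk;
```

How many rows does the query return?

12

Base: (sign, hops=0).
Iteration 1: edges from {sign} -> (clean, hops=1), (index, hops=1), (tag, hops=1).
Iteration 2: edges from {clean,index,tag} -> (clean, hops=2), (merge, hops=2), (notify, hops=2), (test, hops=2).
Iteration 3: edges from {clean,merge,notify,test} -> (index, hops=3), (merge, hops=3), (notify, hops=3).
Iteration 4: edges from {index,merge,notify} -> (notify, hops=4). [UNION drops 1 duplicate row(s)]
Iteration 5: no outgoing edges from {notify}; recursion stops.
Total rows emitted: 12.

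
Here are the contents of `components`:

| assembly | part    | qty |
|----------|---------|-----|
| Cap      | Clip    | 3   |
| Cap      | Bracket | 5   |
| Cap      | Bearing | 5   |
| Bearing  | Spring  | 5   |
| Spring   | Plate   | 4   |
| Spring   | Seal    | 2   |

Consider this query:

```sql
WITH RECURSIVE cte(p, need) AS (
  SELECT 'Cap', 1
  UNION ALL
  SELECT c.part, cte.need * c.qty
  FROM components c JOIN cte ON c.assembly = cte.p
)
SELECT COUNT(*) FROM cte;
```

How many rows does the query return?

7

Base: (Cap, need=1).
Iteration 1: components of {Cap} -> Bearing = 1*5 = 5, Bracket = 1*5 = 5, Clip = 1*3 = 3.
Iteration 2: components of {Bearing,Bracket,Clip} -> Spring = 5*5 = 25.
Iteration 3: components of {Spring} -> Plate = 25*4 = 100, Seal = 25*2 = 50.
Iteration 4: no further components; recursion stops.
Total rows emitted: 7.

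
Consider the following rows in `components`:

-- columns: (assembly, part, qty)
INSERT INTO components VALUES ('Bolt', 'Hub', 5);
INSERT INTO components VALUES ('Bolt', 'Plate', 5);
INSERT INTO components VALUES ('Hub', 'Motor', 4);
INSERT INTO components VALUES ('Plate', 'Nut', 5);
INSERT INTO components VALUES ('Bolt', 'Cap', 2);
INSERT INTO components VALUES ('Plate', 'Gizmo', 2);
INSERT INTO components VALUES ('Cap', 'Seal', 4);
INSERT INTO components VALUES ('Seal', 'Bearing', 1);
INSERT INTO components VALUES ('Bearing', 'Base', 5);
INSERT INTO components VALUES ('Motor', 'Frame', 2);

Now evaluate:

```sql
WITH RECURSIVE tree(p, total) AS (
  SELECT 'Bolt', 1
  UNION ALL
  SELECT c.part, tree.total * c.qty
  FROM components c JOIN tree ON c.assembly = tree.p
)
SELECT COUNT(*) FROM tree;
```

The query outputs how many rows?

11

Base: (Bolt, total=1).
Iteration 1: components of {Bolt} -> Cap = 1*2 = 2, Hub = 1*5 = 5, Plate = 1*5 = 5.
Iteration 2: components of {Cap,Hub,Plate} -> Gizmo = 5*2 = 10, Motor = 5*4 = 20, Nut = 5*5 = 25, Seal = 2*4 = 8.
Iteration 3: components of {Gizmo,Motor,Nut,Seal} -> Bearing = 8*1 = 8, Frame = 20*2 = 40.
Iteration 4: components of {Bearing,Frame} -> Base = 8*5 = 40.
Iteration 5: no further components; recursion stops.
Total rows emitted: 11.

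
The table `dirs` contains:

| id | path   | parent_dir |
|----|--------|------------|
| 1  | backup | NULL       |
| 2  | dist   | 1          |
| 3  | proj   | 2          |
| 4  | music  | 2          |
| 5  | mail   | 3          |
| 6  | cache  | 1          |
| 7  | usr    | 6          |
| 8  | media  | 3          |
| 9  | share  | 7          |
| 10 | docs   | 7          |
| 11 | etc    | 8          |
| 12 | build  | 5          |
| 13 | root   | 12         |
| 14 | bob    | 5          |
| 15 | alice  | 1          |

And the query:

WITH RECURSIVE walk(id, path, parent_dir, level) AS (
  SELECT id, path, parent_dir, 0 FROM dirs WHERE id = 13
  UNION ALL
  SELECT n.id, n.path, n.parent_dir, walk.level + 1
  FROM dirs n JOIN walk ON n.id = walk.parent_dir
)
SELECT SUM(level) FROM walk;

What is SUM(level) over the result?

15

Base: id=13 (root), parent_dir=12, level 0.
Iteration 1: join on id=12 -> build (id 12, parent_dir=5, level 1).
Iteration 2: join on id=5 -> mail (id 5, parent_dir=3, level 2).
Iteration 3: join on id=3 -> proj (id 3, parent_dir=2, level 3).
Iteration 4: join on id=2 -> dist (id 2, parent_dir=1, level 4).
Iteration 5: join on id=1 -> backup (id 1, parent_dir=NULL, level 5).
Iteration 6: parent_dir is NULL; no match; recursion stops.
SUM(level) = 0 + 1 + 2 + 3 + 4 + 5 = 15.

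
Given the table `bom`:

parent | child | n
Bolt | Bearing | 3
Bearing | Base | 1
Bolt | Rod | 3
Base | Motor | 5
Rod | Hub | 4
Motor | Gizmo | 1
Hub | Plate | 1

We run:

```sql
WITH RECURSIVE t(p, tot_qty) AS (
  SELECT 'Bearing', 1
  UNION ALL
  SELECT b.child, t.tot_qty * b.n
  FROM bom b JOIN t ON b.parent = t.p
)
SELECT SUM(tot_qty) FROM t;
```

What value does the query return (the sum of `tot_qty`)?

Base: (Bearing, tot_qty=1).
Iteration 1: components of {Bearing} -> Base = 1*1 = 1.
Iteration 2: components of {Base} -> Motor = 1*5 = 5.
Iteration 3: components of {Motor} -> Gizmo = 5*1 = 5.
Iteration 4: no further components; recursion stops.
SUM(tot_qty) = 1 + 1 + 5 + 5 = 12.

12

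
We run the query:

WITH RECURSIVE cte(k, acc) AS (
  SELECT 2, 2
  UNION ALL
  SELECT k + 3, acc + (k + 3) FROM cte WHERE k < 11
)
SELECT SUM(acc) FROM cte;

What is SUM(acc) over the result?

Base: k=2, acc=2.
Iteration 1: 2 < 11 holds -> k = 2 + 3 = 5, acc = 2 + 5 = 7.
Iteration 2: 5 < 11 holds -> k = 5 + 3 = 8, acc = 7 + 8 = 15.
Iteration 3: 8 < 11 holds -> k = 8 + 3 = 11, acc = 15 + 11 = 26.
Iteration 4: 11 < 11 fails; recursion stops.
SUM(acc) = 2 + 7 + 15 + 26 = 50.

50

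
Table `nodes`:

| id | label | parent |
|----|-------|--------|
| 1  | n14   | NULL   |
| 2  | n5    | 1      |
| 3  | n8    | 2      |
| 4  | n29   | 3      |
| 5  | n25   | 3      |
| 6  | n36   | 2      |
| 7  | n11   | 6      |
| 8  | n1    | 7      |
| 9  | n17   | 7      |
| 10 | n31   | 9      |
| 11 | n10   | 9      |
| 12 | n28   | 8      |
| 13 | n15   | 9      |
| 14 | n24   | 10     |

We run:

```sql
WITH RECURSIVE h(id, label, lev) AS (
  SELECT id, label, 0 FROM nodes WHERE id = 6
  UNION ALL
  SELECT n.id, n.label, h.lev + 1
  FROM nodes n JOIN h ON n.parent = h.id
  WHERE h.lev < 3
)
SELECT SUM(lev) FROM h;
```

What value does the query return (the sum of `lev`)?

Base: id=6 (n36) at lev 0.
Iteration 1: rows with parent in {6} -> n11 (id 7, lev 1).
Iteration 2: rows with parent in {7} -> n1 (id 8, lev 2), n17 (id 9, lev 2).
Iteration 3: rows with parent in {8,9} -> n31 (id 10, lev 3), n10 (id 11, lev 3), n28 (id 12, lev 3), n15 (id 13, lev 3).
Iteration 4: lev < 3 fails for all current rows; recursion stops.
SUM(lev) = 0 + 1 + 2 + 2 + 3 + 3 + 3 + 3 = 17.

17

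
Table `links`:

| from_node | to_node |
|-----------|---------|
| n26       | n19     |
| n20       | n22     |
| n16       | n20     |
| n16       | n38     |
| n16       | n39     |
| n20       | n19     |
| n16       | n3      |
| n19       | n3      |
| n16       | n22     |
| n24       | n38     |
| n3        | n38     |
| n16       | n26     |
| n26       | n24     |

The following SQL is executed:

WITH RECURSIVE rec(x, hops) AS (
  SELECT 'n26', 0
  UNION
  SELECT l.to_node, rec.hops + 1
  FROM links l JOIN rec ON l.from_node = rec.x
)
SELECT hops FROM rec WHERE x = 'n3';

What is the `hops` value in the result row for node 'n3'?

Base: (n26, hops=0).
Iteration 1: edges from {n26} -> (n19, hops=1), (n24, hops=1).
Iteration 2: edges from {n19,n24} -> (n3, hops=2), (n38, hops=2).
Iteration 3: edges from {n3,n38} -> (n38, hops=3).
Iteration 4: no outgoing edges from {n38}; recursion stops.

2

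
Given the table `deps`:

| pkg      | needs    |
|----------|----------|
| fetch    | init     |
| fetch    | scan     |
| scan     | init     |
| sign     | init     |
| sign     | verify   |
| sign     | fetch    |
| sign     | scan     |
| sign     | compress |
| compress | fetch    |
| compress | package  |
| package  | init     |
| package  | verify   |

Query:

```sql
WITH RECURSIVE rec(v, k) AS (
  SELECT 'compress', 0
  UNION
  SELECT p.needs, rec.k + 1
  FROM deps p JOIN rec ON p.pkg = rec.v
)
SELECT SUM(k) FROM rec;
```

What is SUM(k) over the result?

Base: (compress, k=0).
Iteration 1: edges from {compress} -> (fetch, k=1), (package, k=1).
Iteration 2: edges from {fetch,package} -> (init, k=2), (scan, k=2), (verify, k=2). [UNION drops 1 duplicate row(s)]
Iteration 3: edges from {init,scan,verify} -> (init, k=3).
Iteration 4: no outgoing edges from {init}; recursion stops.
SUM(k) = 0 + 1 + 1 + 2 + 2 + 2 + 3 = 11.

11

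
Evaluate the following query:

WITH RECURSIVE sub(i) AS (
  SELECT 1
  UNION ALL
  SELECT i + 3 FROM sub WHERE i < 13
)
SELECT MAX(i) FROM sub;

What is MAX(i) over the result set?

13

Base: i=1.
Iteration 1: 1 < 13 holds -> i = 1 + 3 = 4.
Iteration 2: 4 < 13 holds -> i = 4 + 3 = 7.
Iteration 3: 7 < 13 holds -> i = 7 + 3 = 10.
Iteration 4: 10 < 13 holds -> i = 10 + 3 = 13.
Iteration 5: 13 < 13 fails; recursion stops.
i values: 1, 4, 7, 10, 13; the maximum is 13.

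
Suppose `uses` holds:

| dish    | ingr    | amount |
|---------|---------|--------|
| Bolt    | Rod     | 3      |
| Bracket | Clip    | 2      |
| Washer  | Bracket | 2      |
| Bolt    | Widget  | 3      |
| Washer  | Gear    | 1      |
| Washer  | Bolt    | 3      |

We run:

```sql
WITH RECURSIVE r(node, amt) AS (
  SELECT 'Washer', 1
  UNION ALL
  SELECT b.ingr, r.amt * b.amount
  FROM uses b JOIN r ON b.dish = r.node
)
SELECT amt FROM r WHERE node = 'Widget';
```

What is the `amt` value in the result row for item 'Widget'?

Base: (Washer, amt=1).
Iteration 1: components of {Washer} -> Bolt = 1*3 = 3, Bracket = 1*2 = 2, Gear = 1*1 = 1.
Iteration 2: components of {Bolt,Bracket,Gear} -> Clip = 2*2 = 4, Rod = 3*3 = 9, Widget = 3*3 = 9.
Iteration 3: no further components; recursion stops.

9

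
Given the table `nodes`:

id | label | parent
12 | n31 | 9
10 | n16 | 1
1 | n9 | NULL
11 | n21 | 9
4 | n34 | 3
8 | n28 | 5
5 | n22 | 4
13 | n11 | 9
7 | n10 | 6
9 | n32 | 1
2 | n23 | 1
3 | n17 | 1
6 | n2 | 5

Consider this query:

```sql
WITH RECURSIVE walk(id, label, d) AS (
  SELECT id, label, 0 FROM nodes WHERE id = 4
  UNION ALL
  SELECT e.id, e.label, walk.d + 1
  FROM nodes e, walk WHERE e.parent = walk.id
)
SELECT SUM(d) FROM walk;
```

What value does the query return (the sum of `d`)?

Base: id=4 (n34) at d 0.
Iteration 1: rows with parent in {4} -> n22 (id 5, d 1).
Iteration 2: rows with parent in {5} -> n2 (id 6, d 2), n28 (id 8, d 2).
Iteration 3: rows with parent in {6,8} -> n10 (id 7, d 3).
Iteration 4: no rows with parent in {7}; recursion stops.
SUM(d) = 0 + 1 + 2 + 2 + 3 = 8.

8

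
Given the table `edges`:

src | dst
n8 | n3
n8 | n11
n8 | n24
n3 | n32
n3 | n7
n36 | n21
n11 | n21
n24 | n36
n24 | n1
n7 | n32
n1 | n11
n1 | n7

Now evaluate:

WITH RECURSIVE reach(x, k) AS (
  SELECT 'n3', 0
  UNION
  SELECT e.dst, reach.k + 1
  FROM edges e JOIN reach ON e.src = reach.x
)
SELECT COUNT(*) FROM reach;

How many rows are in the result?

Base: (n3, k=0).
Iteration 1: edges from {n3} -> (n32, k=1), (n7, k=1).
Iteration 2: edges from {n32,n7} -> (n32, k=2).
Iteration 3: no outgoing edges from {n32}; recursion stops.
Total rows emitted: 4.

4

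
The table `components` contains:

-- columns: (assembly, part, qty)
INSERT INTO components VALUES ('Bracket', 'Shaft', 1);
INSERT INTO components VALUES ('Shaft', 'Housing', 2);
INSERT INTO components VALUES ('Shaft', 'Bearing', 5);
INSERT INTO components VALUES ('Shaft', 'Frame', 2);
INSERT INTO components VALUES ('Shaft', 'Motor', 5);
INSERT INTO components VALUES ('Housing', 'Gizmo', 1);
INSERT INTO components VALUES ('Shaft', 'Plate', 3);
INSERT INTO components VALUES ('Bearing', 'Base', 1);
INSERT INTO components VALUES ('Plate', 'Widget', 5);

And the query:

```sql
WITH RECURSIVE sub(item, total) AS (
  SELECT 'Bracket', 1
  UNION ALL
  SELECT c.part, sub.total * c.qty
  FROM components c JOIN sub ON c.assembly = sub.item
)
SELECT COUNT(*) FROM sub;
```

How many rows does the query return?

10

Base: (Bracket, total=1).
Iteration 1: components of {Bracket} -> Shaft = 1*1 = 1.
Iteration 2: components of {Shaft} -> Bearing = 1*5 = 5, Frame = 1*2 = 2, Housing = 1*2 = 2, Motor = 1*5 = 5, Plate = 1*3 = 3.
Iteration 3: components of {Bearing,Frame,Housing,Motor,Plate} -> Base = 5*1 = 5, Gizmo = 2*1 = 2, Widget = 3*5 = 15.
Iteration 4: no further components; recursion stops.
Total rows emitted: 10.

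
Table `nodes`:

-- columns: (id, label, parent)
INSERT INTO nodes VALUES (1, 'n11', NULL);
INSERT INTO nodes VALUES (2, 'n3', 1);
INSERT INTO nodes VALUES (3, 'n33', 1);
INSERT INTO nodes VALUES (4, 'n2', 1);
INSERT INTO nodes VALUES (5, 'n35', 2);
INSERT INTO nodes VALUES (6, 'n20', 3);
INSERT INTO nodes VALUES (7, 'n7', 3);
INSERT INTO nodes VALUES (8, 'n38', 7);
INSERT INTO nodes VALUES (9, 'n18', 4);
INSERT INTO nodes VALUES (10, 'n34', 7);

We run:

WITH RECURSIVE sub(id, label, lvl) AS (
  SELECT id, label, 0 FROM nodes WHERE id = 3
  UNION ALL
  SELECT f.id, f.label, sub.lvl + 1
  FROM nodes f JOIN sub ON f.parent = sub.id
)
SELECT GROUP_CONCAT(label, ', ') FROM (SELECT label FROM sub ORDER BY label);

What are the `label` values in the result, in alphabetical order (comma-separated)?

Base: id=3 (n33) at lvl 0.
Iteration 1: rows with parent in {3} -> n20 (id 6, lvl 1), n7 (id 7, lvl 1).
Iteration 2: rows with parent in {6,7} -> n38 (id 8, lvl 2), n34 (id 10, lvl 2).
Iteration 3: no rows with parent in {8,10}; recursion stops.

n20, n33, n34, n38, n7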